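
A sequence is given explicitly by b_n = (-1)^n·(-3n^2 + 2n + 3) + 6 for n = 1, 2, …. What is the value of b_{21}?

1284

(-1)^21 = -1; -3n^2 + 2n + 3 at n=21 is -1278; so b_{21} = 1284.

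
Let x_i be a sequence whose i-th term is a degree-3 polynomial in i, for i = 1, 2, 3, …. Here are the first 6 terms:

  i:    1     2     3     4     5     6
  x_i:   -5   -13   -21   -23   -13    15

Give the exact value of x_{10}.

427

1st diffs: -8, -8, -2, 10, 28.
2nd diffs: 0, 6, 12, 18.
3rd diffs: 6, 6, 6 (constant).
Newton forward-difference form: x_i = -5 + (-8)·C(i-1,1) + 6·C(i-1,3).
At i = 10: i-1 = 9, so x_{10} = -5 - 72 + 504 = 427.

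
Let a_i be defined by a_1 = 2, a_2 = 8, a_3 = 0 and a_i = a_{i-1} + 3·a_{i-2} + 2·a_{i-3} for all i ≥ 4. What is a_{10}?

4988

Applying the relation repeatedly:
a_4 = 28  a_5 = 44  a_6 = 128  a_7 = 316  a_8 = 788  a_9 = 1992  a_{10} = 4988.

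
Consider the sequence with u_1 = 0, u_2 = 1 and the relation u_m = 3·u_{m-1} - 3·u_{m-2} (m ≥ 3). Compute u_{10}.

-162

Iterate the recurrence:
u_3 = 3; u_4 = 6; u_5 = 9; u_6 = 9; u_7 = 0; u_8 = -27; u_9 = -81; u_{10} = -162.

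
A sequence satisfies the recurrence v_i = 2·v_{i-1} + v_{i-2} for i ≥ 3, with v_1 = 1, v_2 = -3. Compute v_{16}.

-504293

Applying the relation repeatedly:
v_3 = -5, v_4 = -13, v_5 = -31, …, v_{13} = -35839, v_{14} = -86523, v_{15} = -208885, v_{16} = -504293.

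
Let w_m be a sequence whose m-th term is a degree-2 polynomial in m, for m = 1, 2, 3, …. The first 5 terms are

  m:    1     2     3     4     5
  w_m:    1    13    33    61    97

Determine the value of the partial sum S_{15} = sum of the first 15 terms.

4915

1st diffs: 12, 20, 28, 36.
2nd diffs: 8, 8, 8 (constant).
So w_m = 4m^2 - 3.
Continuing: …, 141, 193, 253, 321, …, w_{15} = 897.
Summing m = 1..15 (15 terms) gives 4915.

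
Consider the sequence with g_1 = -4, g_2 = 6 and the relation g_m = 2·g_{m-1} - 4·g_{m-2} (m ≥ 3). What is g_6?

g_3 = 28, g_4 = 32, g_5 = -48, g_6 = -224.

-224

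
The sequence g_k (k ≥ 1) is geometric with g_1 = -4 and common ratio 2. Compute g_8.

-512

g_k = (-4)·2^(k-1).
g_8 = (-4)·2^7 = -512.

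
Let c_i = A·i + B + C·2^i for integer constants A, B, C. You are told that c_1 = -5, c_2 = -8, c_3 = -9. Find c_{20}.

Write the equations: A + B + 2C = -5; 2A + B + 4C = -8; 3A + B + 8C = -9.
Subtracting the first from the second: A + 2C = -3.
Subtracting the second from the third: A + 4C = -1.
Solving: C = 1, A = -5, then B = -2.
Therefore c_{20} = -100 + (-2) + 1·1048576 = 1048474.

1048474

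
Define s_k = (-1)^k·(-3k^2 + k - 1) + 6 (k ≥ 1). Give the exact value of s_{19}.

1071

(-1)^19 = -1; -3k^2 + k - 1 at k=19 is -1065; so s_{19} = 1071.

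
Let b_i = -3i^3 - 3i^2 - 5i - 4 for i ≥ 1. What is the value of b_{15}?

-10879

b_{15} = -3·15^3 - 3·15^2 - 5·15 - 4 = -10879.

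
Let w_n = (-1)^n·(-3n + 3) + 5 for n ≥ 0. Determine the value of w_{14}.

(-1)^14 = 1; -3n + 3 at n=14 is -39; so w_{14} = -34.

-34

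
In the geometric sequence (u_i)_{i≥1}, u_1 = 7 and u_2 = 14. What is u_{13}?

Common ratio r = 2.
u_i = 7·2^(i-1).
u_{13} = 7·2^12 = 28672.

28672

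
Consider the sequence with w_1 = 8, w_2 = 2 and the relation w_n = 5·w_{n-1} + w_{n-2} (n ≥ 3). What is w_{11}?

9369558

Applying the relation repeatedly:
w_3 = 18; w_4 = 92; w_5 = 478; w_6 = 2482; w_7 = 12888; w_8 = 66922; w_9 = 347498; w_{10} = 1804412; w_{11} = 9369558.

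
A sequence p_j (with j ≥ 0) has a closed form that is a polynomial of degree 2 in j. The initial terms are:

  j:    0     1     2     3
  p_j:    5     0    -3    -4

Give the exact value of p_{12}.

1st diffs: -5, -3, -1.
2nd diffs: 2, 2 (constant).
Newton forward-difference form: p_j = 5 + (-5)·C(j,1) + 2·C(j,2).
At j = 12: j = 12, so p_{12} = 5 - 60 + 132 = 77.

77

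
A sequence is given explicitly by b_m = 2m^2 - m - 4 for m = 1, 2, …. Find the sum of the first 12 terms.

1174

Over m = 1..12: Σm = 78, Σm² = 650.
Total = (2)·650 + (-1)·78 + (-4)·12 = 1174.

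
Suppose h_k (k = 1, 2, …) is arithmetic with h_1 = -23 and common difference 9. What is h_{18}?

h_k = -23 + (k - 1)·9.
h_{18} = -23 + 17·9 = 130.

130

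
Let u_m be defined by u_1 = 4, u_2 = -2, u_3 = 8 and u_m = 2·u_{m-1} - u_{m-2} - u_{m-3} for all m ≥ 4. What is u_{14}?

448

Iterate the recurrence:
u_4 = 14, u_5 = 22, u_6 = 22, …, u_{11} = -190, u_{12} = -142, u_{13} = 58, u_{14} = 448.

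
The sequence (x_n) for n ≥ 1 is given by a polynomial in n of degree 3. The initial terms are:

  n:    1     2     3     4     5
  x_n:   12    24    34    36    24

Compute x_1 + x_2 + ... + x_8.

1st diffs: 12, 10, 2, -12.
2nd diffs: -2, -8, -14.
3rd diffs: -6, -6 (constant).
Newton forward-difference form: x_n = 12 + 12·C(n-1,1) + (-2)·C(n-1,2) + (-6)·C(n-1,3).
Continuing: -8, -66, -156.
Summing n = 1..8 (8 terms) gives -100.

-100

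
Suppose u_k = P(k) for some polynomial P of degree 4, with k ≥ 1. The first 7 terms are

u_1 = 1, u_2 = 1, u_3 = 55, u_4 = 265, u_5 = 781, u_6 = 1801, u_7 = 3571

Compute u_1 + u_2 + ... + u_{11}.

64757

1st diffs: 0, 54, 210, 516, 1020, 1770.
2nd diffs: 54, 156, 306, 504, 750.
3rd diffs: 102, 150, 198, 246.
4th diffs: 48, 48, 48 (constant).
Newton forward-difference form: u_k = 1 + 54·C(k-1,2) + 102·C(k-1,3) + 48·C(k-1,4).
Continuing: 6385, 10585, 16561, 24751.
Summing k = 1..11 (11 terms) gives 64757.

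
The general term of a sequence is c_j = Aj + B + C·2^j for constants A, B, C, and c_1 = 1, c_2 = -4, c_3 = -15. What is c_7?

Write the equations: A + B + 2C = 1; 2A + B + 4C = -4; 3A + B + 8C = -15.
Subtracting the first from the second: A + 2C = -5.
Subtracting the second from the third: A + 4C = -11.
Solving: C = -3, A = 1, then B = 6.
So c_j = 1·j + 6 + (-3)·2^j; at j=7 this is -371.

-371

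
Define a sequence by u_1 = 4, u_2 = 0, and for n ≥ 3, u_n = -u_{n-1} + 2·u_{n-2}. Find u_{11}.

Applying the relation repeatedly:
u_3 = 8; u_4 = -8; u_5 = 24; u_6 = -40; u_7 = 88; u_8 = -168; u_9 = 344; u_{10} = -680; u_{11} = 1368.
(Characteristic roots are 1 and -2.)

1368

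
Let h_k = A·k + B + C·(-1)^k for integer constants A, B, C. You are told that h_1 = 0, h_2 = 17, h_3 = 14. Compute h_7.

Write the equations: A + B - C = 0; 2A + B + C = 17; 3A + B - C = 14.
Subtracting the first from the second: A + 2C = 17.
Subtracting the second from the third: A - 2C = -3.
Solving: C = 5, A = 7, then B = -2.
Therefore h_7 = 49 + (-2) + 5·(-1) = 42.

42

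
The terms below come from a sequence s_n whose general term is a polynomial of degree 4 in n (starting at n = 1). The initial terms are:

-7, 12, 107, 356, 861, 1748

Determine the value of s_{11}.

18003

1st diffs: 19, 95, 249, 505, 887.
2nd diffs: 76, 154, 256, 382.
3rd diffs: 78, 102, 126.
4th diffs: 24, 24 (constant).
Newton forward-difference form: s_n = -7 + 19·C(n-1,1) + 76·C(n-1,2) + 78·C(n-1,3) + 24·C(n-1,4).
At n = 11: n-1 = 10, so s_{11} = -7 + 190 + 3420 + 9360 + 5040 = 18003.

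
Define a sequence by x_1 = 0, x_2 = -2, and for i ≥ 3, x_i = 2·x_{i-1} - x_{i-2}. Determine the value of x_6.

-10

Step forward from the initial values:
x_3 = -4, x_4 = -6, x_5 = -8, x_6 = -10.
(Characteristic roots are 1 and 1.)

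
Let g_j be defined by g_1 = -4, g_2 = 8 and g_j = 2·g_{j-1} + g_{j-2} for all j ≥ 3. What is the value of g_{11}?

Applying the relation repeatedly:
g_3 = 12  g_4 = 32  g_5 = 76  g_6 = 184  g_7 = 444  g_8 = 1072  g_9 = 2588  g_{10} = 6248  g_{11} = 15084.

15084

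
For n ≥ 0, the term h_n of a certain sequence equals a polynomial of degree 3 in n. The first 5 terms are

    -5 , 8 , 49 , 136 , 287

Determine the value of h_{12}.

5959

1st diffs: 13, 41, 87, 151.
2nd diffs: 28, 46, 64.
3rd diffs: 18, 18 (constant).
So h_n = 3n^3 + 5n^2 + 5n - 5.
Evaluating at n = 12 gives h_{12} = 5959.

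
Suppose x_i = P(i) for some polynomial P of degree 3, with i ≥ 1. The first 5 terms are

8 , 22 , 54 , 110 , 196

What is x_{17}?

5752

1st diffs: 14, 32, 56, 86.
2nd diffs: 18, 24, 30.
3rd diffs: 6, 6 (constant).
So x_i = i^3 + 3i^2 - 2i + 6.
Evaluating at i = 17 gives x_{17} = 5752.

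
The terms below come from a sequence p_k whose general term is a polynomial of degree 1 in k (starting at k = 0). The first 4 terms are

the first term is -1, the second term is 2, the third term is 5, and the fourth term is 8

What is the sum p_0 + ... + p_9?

1st diffs: 3, 3, 3 (constant).
So p_k = 3k - 1.
Continuing: …, 11, 14, 17, 20, …, p_9 = 26.
Summing k = 0..9 (10 terms) gives 125.

125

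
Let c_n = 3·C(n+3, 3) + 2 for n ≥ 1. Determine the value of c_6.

254

C(9, 3) = 84, so c_6 = 254.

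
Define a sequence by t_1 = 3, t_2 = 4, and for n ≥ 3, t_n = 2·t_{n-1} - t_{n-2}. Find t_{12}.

t_3 = 5; t_4 = 6; t_5 = 7; t_6 = 8; t_7 = 9; t_8 = 10; t_9 = 11; t_{10} = 12; t_{11} = 13; t_{12} = 14.
(Characteristic roots are 1 and 1.)

14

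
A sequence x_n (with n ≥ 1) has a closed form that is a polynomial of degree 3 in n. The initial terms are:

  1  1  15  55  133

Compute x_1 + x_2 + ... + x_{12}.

9032

1st diffs: 0, 14, 40, 78.
2nd diffs: 14, 26, 38.
3rd diffs: 12, 12 (constant).
So x_n = 2n^3 - 5n^2 + n + 3.
Continuing: …, 261, 451, 715, 1065, …, x_{12} = 2751.
Summing n = 1..12 (12 terms) gives 9032.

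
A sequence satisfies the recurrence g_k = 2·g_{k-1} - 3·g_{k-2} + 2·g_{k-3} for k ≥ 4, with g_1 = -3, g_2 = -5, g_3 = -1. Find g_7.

-25

Applying the relation repeatedly:
g_4 = 7;  g_5 = 7;  g_6 = -9;  g_7 = -25.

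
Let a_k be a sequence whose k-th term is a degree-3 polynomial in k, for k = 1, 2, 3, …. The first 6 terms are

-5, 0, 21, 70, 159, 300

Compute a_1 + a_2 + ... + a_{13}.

1st diffs: 5, 21, 49, 89, 141.
2nd diffs: 16, 28, 40, 52.
3rd diffs: 12, 12, 12 (constant).
Newton forward-difference form: a_k = -5 + 5·C(k-1,1) + 16·C(k-1,2) + 12·C(k-1,3).
Continuing: …, 505, 786, 1155, 1624, …, a_{13} = 3751.
Summing k = 1..13 (13 terms) gives 13481.

13481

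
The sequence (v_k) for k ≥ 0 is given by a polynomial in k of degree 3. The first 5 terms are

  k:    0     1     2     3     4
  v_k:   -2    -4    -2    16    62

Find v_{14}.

4702

1st diffs: -2, 2, 18, 46.
2nd diffs: 4, 16, 28.
3rd diffs: 12, 12 (constant).
Newton forward-difference form: v_k = -2 + (-2)·C(k,1) + 4·C(k,2) + 12·C(k,3).
At k = 14: k = 14, so v_{14} = -2 - 28 + 364 + 4368 = 4702.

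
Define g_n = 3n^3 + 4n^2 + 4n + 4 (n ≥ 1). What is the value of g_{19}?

22101

g_{19} = 3·19^3 + 4·19^2 + 4·19 + 4 = 22101.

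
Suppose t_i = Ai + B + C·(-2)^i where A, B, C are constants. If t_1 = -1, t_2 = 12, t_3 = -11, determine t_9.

-1013

The three given values yield: A + B - 2C = -1; 2A + B + 4C = 12; 3A + B - 8C = -11.
Subtracting the first from the second: A + 6C = 13.
Subtracting the second from the third: A - 12C = -23.
Solving: C = 2, A = 1, then B = 2.
So t_i = 1·i + 2 + 2·(-2)^i; at i=9 this is -1013.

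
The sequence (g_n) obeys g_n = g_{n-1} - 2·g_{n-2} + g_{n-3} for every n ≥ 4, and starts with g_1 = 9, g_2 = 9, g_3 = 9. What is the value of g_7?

Step forward from the initial values:
g_4 = 0;  g_5 = -9;  g_6 = 0;  g_7 = 18.

18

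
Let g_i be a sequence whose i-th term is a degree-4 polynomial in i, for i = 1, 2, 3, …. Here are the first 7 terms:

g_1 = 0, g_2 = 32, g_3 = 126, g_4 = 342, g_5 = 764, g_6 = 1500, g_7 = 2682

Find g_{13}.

1st diffs: 32, 94, 216, 422, 736, 1182.
2nd diffs: 62, 122, 206, 314, 446.
3rd diffs: 60, 84, 108, 132.
4th diffs: 24, 24, 24 (constant).
Newton forward-difference form: g_i = 32·C(i-1,1) + 62·C(i-1,2) + 60·C(i-1,3) + 24·C(i-1,4).
At i = 13: i-1 = 12, so g_{13} = 384 + 4092 + 13200 + 11880 = 29556.

29556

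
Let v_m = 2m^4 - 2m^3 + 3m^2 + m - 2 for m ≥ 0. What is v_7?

4268

v_7 = 2·7^4 - 2·7^3 + 3·7^2 + 1·7 - 2 = 4268.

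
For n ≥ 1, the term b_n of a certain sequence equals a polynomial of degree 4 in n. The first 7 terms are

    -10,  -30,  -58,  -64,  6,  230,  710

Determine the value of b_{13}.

1st diffs: -20, -28, -6, 70, 224, 480.
2nd diffs: -8, 22, 76, 154, 256.
3rd diffs: 30, 54, 78, 102.
4th diffs: 24, 24, 24 (constant).
So b_n = n^4 - 5n^3 + n^2 - 3n - 4.
Evaluating at n = 13 gives b_{13} = 17702.

17702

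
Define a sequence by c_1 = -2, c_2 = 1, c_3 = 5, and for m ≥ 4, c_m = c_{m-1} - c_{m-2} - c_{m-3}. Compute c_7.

-17

Step forward from the initial values:
c_4 = 6; c_5 = 0; c_6 = -11; c_7 = -17.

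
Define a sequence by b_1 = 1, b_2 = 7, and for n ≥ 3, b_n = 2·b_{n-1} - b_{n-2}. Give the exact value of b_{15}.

Applying the relation repeatedly:
b_3 = 13;  b_4 = 19;  b_5 = 25;  …;  b_{12} = 67;  b_{13} = 73;  b_{14} = 79;  b_{15} = 85.
(Characteristic roots are 1 and 1.)

85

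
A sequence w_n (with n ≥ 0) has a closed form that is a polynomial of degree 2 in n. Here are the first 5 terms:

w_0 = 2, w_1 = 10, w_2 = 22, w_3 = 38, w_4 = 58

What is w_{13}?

1st diffs: 8, 12, 16, 20.
2nd diffs: 4, 4, 4 (constant).
Newton forward-difference form: w_n = 2 + 8·C(n,1) + 4·C(n,2).
At n = 13: n = 13, so w_{13} = 2 + 104 + 312 = 418.

418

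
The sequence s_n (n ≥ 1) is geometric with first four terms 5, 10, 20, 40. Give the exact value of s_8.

640

Common ratio r = 2.
s_n = 5·2^(n-1).
s_8 = 5·2^7 = 640.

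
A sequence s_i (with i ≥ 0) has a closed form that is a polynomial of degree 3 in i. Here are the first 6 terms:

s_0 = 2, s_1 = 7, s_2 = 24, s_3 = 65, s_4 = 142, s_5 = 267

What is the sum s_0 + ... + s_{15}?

29192

1st diffs: 5, 17, 41, 77, 125.
2nd diffs: 12, 24, 36, 48.
3rd diffs: 12, 12, 12 (constant).
Newton forward-difference form: s_i = 2 + 5·C(i,1) + 12·C(i,2) + 12·C(i,3).
Continuing: …, 452, 709, 1050, 1487, …, s_{15} = 6797.
Summing i = 0..15 (16 terms) gives 29192.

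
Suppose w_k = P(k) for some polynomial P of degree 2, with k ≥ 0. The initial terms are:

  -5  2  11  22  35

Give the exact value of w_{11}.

182

1st diffs: 7, 9, 11, 13.
2nd diffs: 2, 2, 2 (constant).
So w_k = k^2 + 6k - 5.
Evaluating at k = 11 gives w_{11} = 182.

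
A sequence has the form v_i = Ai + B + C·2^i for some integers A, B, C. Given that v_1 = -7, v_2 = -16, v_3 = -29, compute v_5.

-87

Write the equations: A + B + 2C = -7; 2A + B + 4C = -16; 3A + B + 8C = -29.
Subtracting the first from the second: A + 2C = -9.
Subtracting the second from the third: A + 4C = -13.
Solving: C = -2, A = -5, then B = 2.
Hence v_5 = -5·5 + 2 + (-2)·32 = -87.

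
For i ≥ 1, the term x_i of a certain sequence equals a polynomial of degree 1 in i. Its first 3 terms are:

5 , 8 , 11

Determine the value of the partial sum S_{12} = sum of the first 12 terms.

258

1st diffs: 3, 3 (constant).
So x_i = 3i + 2.
Continuing: …, 14, 17, 20, 23, …, x_{12} = 38.
Summing i = 1..12 (12 terms) gives 258.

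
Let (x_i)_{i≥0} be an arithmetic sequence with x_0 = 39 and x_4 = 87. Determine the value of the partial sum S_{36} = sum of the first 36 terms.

8964

Common difference d = (87 - 39) / (4 - 0) = 12.
x_i = 39 + (i - 0)·12.
x_{35} = 459; S = 36·(39 + 459)/2 = 8964.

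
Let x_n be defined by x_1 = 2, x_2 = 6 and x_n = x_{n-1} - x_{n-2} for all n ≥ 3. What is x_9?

x_3 = 4;  x_4 = -2;  x_5 = -6;  x_6 = -4;  x_7 = 2;  x_8 = 6;  x_9 = 4.

4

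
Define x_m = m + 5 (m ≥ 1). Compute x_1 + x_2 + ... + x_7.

Over m = 1..7: Σm = 28.
Total = (1)·28 + (5)·7 = 63.

63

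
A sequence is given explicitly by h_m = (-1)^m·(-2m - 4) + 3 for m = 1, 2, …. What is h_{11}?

(-1)^11 = -1; -2m - 4 at m=11 is -26; so h_{11} = 29.

29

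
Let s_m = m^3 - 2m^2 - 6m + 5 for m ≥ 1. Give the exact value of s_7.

s_7 = 1·7^3 - 2·7^2 - 6·7 + 5 = 208.

208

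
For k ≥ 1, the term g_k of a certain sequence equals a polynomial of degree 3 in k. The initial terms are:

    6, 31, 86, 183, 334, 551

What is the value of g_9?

1st diffs: 25, 55, 97, 151, 217.
2nd diffs: 30, 42, 54, 66.
3rd diffs: 12, 12, 12 (constant).
So g_k = 2k^3 + 3k^2 + 2k - 1.
Evaluating at k = 9 gives g_9 = 1718.

1718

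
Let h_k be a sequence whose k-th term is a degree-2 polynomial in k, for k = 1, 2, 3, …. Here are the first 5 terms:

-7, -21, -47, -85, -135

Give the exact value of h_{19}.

1st diffs: -14, -26, -38, -50.
2nd diffs: -12, -12, -12 (constant).
So h_k = -6k^2 + 4k - 5.
Evaluating at k = 19 gives h_{19} = -2095.

-2095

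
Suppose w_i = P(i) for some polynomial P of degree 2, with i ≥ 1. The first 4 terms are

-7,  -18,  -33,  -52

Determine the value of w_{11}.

1st diffs: -11, -15, -19.
2nd diffs: -4, -4 (constant).
So w_i = -2i^2 - 5i.
Evaluating at i = 11 gives w_{11} = -297.

-297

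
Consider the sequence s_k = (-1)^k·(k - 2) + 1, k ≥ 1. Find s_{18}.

(-1)^18 = 1; k - 2 at k=18 is 16; so s_{18} = 17.

17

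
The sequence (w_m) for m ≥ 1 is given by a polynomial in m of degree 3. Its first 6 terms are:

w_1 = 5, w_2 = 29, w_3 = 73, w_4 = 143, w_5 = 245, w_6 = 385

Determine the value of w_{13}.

2933

1st diffs: 24, 44, 70, 102, 140.
2nd diffs: 20, 26, 32, 38.
3rd diffs: 6, 6, 6 (constant).
Newton forward-difference form: w_m = 5 + 24·C(m-1,1) + 20·C(m-1,2) + 6·C(m-1,3).
At m = 13: m-1 = 12, so w_{13} = 5 + 288 + 1320 + 1320 = 2933.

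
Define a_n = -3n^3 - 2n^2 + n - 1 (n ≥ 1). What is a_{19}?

a_{19} = -3·19^3 - 2·19^2 + 1·19 - 1 = -21281.

-21281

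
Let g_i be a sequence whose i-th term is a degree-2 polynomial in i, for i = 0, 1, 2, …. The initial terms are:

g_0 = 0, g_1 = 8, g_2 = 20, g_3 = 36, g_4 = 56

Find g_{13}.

416

1st diffs: 8, 12, 16, 20.
2nd diffs: 4, 4, 4 (constant).
Newton forward-difference form: g_i = 8·C(i,1) + 4·C(i,2).
At i = 13: i = 13, so g_{13} = 104 + 312 = 416.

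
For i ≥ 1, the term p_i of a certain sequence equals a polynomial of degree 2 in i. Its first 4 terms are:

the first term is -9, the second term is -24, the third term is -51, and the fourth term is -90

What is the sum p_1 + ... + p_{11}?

1st diffs: -15, -27, -39.
2nd diffs: -12, -12 (constant).
Newton forward-difference form: p_i = -9 + (-15)·C(i-1,1) + (-12)·C(i-1,2).
Continuing: …, -141, -204, -279, -366, …, p_{11} = -699.
Summing i = 1..11 (11 terms) gives -2904.

-2904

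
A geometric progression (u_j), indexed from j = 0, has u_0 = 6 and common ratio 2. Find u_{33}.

51539607552

u_j = 6·2^(j-0).
u_{33} = 6·2^33 = 51539607552.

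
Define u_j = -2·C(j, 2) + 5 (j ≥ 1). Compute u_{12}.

-127

C(12, 2) = 66, so u_{12} = -127.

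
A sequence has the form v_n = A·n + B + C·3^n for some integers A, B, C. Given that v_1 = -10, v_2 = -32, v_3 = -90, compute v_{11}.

At n = 1, 2, 3: A + B + 3C = -10; 2A + B + 9C = -32; 3A + B + 27C = -90.
Subtracting the first from the second: A + 6C = -22.
Subtracting the second from the third: A + 18C = -58.
Solving: C = -3, A = -4, then B = 3.
Hence v_{11} = -4·11 + 3 + (-3)·177147 = -531482.

-531482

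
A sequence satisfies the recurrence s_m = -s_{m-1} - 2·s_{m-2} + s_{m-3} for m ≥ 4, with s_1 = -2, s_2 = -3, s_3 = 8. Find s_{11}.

-324

Compute successive terms:
s_4 = -4;  s_5 = -15;  s_6 = 31;  s_7 = -5;  s_8 = -72;  s_9 = 113;  s_{10} = 26;  s_{11} = -324.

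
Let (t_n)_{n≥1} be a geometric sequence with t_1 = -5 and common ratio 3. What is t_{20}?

t_n = (-5)·3^(n-1).
t_{20} = (-5)·3^19 = -5811307335.

-5811307335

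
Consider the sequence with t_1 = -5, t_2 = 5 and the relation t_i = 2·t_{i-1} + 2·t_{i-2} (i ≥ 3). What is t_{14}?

Iterate the recurrence:
t_3 = 0, t_4 = 10, t_5 = 20, …, t_{11} = 8960, t_{12} = 24480, t_{13} = 66880, t_{14} = 182720.

182720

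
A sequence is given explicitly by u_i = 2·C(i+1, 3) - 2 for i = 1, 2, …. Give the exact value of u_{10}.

328

C(11, 3) = 165, so u_{10} = 328.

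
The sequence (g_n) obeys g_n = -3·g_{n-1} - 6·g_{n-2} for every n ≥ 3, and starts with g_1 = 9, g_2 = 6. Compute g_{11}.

Compute successive terms:
g_3 = -72, g_4 = 180, g_5 = -108, g_6 = -756, g_7 = 2916, g_8 = -4212, g_9 = -4860, g_{10} = 39852, g_{11} = -90396.

-90396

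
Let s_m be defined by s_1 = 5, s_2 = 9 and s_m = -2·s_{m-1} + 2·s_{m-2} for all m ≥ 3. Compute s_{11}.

-35712

Applying the relation repeatedly:
s_3 = -8;  s_4 = 34;  s_5 = -84;  s_6 = 236;  s_7 = -640;  s_8 = 1752;  s_9 = -4784;  s_{10} = 13072;  s_{11} = -35712.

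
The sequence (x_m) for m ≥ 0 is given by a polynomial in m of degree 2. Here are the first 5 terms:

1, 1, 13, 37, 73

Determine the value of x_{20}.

1st diffs: 0, 12, 24, 36.
2nd diffs: 12, 12, 12 (constant).
So x_m = 6m^2 - 6m + 1.
Evaluating at m = 20 gives x_{20} = 2281.

2281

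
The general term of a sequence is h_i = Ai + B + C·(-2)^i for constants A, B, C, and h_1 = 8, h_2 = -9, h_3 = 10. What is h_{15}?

65470

Write the equations: A + B - 2C = 8; 2A + B + 4C = -9; 3A + B - 8C = 10.
Subtracting the first from the second: A + 6C = -17.
Subtracting the second from the third: A - 12C = 19.
Solving: C = -2, A = -5, then B = 9.
Therefore h_{15} = -75 + 9 + (-2)·(-32768) = 65470.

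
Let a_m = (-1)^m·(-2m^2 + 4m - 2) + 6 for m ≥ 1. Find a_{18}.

-572

(-1)^18 = 1; -2m^2 + 4m - 2 at m=18 is -578; so a_{18} = -572.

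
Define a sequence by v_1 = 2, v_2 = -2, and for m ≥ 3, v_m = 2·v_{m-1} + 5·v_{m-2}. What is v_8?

Applying the relation repeatedly:
v_3 = 6; v_4 = 2; v_5 = 34; v_6 = 78; v_7 = 326; v_8 = 1042.

1042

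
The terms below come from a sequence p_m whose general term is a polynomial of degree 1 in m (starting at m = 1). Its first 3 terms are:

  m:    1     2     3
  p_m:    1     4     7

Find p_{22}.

1st diffs: 3, 3 (constant).
So p_m = 3m - 2.
Evaluating at m = 22 gives p_{22} = 64.

64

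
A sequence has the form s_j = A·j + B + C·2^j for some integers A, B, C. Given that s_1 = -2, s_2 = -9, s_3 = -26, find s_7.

Plug in j = 1, 2, 3: A + B + 2C = -2; 2A + B + 4C = -9; 3A + B + 8C = -26.
Subtracting the first from the second: A + 2C = -7.
Subtracting the second from the third: A + 4C = -17.
Solving: C = -5, A = 3, then B = 5.
Hence s_7 = 3·7 + 5 + (-5)·128 = -614.

-614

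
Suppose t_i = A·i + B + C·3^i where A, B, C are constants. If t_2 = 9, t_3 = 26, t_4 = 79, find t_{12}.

531431

Write the equations: 2A + B + 9C = 9; 3A + B + 27C = 26; 4A + B + 81C = 79.
Subtracting the first from the second: A + 18C = 17.
Subtracting the second from the third: A + 54C = 53.
Solving: C = 1, A = -1, then B = 2.
So t_i = -1·i + 2 + 1·3^i; at i=12 this is 531431.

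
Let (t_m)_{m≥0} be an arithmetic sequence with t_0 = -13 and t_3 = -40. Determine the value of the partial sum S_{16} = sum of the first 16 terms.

Common difference d = (-40 - (-13)) / (3 - 0) = -9.
t_m = -13 + (m - 0)·(-9).
t_{15} = -148; S = 16·(-13 + (-148))/2 = -1288.

-1288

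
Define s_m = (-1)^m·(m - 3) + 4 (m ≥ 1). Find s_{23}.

(-1)^23 = -1; m - 3 at m=23 is 20; so s_{23} = -16.

-16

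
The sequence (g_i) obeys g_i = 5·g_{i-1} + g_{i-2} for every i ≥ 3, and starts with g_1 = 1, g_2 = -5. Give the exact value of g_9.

Iterate the recurrence:
g_3 = -24, g_4 = -125, g_5 = -649, g_6 = -3370, g_7 = -17499, g_8 = -90865, g_9 = -471824.

-471824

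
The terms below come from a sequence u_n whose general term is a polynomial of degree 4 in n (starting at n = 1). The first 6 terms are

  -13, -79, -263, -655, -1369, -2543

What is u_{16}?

-87103

1st diffs: -66, -184, -392, -714, -1174.
2nd diffs: -118, -208, -322, -460.
3rd diffs: -90, -114, -138.
4th diffs: -24, -24 (constant).
Newton forward-difference form: u_n = -13 + (-66)·C(n-1,1) + (-118)·C(n-1,2) + (-90)·C(n-1,3) + (-24)·C(n-1,4).
At n = 16: n-1 = 15, so u_{16} = -13 - 990 - 12390 - 40950 - 32760 = -87103.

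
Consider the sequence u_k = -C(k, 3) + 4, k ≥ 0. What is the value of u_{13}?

-282

C(13, 3) = 286, so u_{13} = -282.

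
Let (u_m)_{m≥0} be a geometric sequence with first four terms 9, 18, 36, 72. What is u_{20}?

9437184

Common ratio r = 2.
u_m = 9·2^(m-0).
u_{20} = 9·2^20 = 9437184.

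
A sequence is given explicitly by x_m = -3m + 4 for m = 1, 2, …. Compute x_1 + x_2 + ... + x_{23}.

Over m = 1..23: Σm = 276.
Total = (-3)·276 + (4)·23 = -736.

-736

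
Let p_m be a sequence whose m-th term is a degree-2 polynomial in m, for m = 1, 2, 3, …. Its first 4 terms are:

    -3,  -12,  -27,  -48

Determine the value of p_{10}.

1st diffs: -9, -15, -21.
2nd diffs: -6, -6 (constant).
So p_m = -3m^2.
Evaluating at m = 10 gives p_{10} = -300.

-300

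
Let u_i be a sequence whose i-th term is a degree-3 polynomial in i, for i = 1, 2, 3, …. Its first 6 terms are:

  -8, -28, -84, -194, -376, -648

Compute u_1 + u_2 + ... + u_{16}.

-55448

1st diffs: -20, -56, -110, -182, -272.
2nd diffs: -36, -54, -72, -90.
3rd diffs: -18, -18, -18 (constant).
Newton forward-difference form: u_i = -8 + (-20)·C(i-1,1) + (-36)·C(i-1,2) + (-18)·C(i-1,3).
Continuing: …, -1028, -1534, -2184, -2996, …, u_{16} = -12278.
Summing i = 1..16 (16 terms) gives -55448.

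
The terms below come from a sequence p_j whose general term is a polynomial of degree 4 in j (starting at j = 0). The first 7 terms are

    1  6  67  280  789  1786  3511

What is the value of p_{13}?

1st diffs: 5, 61, 213, 509, 997, 1725.
2nd diffs: 56, 152, 296, 488, 728.
3rd diffs: 96, 144, 192, 240.
4th diffs: 48, 48, 48 (constant).
Newton forward-difference form: p_j = 1 + 5·C(j,1) + 56·C(j,2) + 96·C(j,3) + 48·C(j,4).
At j = 13: j = 13, so p_{13} = 1 + 65 + 4368 + 27456 + 34320 = 66210.

66210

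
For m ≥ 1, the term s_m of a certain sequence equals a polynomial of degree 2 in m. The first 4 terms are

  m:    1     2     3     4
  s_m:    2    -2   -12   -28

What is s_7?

1st diffs: -4, -10, -16.
2nd diffs: -6, -6 (constant).
Newton forward-difference form: s_m = 2 + (-4)·C(m-1,1) + (-6)·C(m-1,2).
At m = 7: m-1 = 6, so s_7 = 2 - 24 - 90 = -112.

-112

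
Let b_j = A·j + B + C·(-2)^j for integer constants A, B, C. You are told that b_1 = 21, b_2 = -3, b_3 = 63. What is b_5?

195

Plug in j = 1, 2, 3: A + B - 2C = 21; 2A + B + 4C = -3; 3A + B - 8C = 63.
Subtracting the first from the second: A + 6C = -24.
Subtracting the second from the third: A - 12C = 66.
Solving: C = -5, A = 6, then B = 5.
Hence b_5 = 6·5 + 5 + (-5)·(-32) = 195.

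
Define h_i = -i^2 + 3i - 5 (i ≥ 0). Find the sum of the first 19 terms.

-1691

Over i = 0..18: Σi = 171, Σi² = 2109.
Total = (-1)·2109 + (3)·171 + (-5)·19 = -1691.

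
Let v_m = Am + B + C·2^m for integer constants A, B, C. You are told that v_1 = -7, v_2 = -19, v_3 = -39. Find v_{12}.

The three given values yield: A + B + 2C = -7; 2A + B + 4C = -19; 3A + B + 8C = -39.
Subtracting the first from the second: A + 2C = -12.
Subtracting the second from the third: A + 4C = -20.
Solving: C = -4, A = -4, then B = 5.
Hence v_{12} = -4·12 + 5 + (-4)·4096 = -16427.

-16427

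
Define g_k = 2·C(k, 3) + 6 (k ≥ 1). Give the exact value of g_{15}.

C(15, 3) = 455, so g_{15} = 916.

916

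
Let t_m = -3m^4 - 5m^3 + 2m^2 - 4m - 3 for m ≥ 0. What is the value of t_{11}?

t_{11} = -3·11^4 - 5·11^3 + 2·11^2 - 4·11 - 3 = -50383.

-50383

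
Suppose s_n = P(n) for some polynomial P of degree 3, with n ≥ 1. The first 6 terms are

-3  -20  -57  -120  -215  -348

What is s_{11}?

1st diffs: -17, -37, -63, -95, -133.
2nd diffs: -20, -26, -32, -38.
3rd diffs: -6, -6, -6 (constant).
So s_n = -n^3 - 4n^2 + 2n.
Evaluating at n = 11 gives s_{11} = -1793.

-1793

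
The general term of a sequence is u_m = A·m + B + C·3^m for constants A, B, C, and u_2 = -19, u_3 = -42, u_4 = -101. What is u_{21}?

-10460353308

Plug in m = 2, 3, 4: 2A + B + 9C = -19; 3A + B + 27C = -42; 4A + B + 81C = -101.
Subtracting the first from the second: A + 18C = -23.
Subtracting the second from the third: A + 54C = -59.
Solving: C = -1, A = -5, then B = 0.
Hence u_{21} = -5·21 + 0 + (-1)·10460353203 = -10460353308.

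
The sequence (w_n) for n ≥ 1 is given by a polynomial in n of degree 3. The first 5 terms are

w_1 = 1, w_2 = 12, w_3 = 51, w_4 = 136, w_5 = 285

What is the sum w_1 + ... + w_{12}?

1st diffs: 11, 39, 85, 149.
2nd diffs: 28, 46, 64.
3rd diffs: 18, 18 (constant).
Newton forward-difference form: w_n = 1 + 11·C(n-1,1) + 28·C(n-1,2) + 18·C(n-1,3).
Continuing: …, 516, 847, 1296, 1881, …, w_{12} = 4632.
Summing n = 1..12 (12 terms) gives 15808.

15808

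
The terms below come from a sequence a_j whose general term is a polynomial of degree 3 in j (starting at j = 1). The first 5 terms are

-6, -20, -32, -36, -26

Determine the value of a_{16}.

1st diffs: -14, -12, -4, 10.
2nd diffs: 2, 8, 14.
3rd diffs: 6, 6 (constant).
Newton forward-difference form: a_j = -6 + (-14)·C(j-1,1) + 2·C(j-1,2) + 6·C(j-1,3).
At j = 16: j-1 = 15, so a_{16} = -6 - 210 + 210 + 2730 = 2724.

2724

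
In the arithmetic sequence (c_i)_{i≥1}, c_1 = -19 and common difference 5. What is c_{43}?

c_i = -19 + (i - 1)·5.
c_{43} = -19 + 42·5 = 191.

191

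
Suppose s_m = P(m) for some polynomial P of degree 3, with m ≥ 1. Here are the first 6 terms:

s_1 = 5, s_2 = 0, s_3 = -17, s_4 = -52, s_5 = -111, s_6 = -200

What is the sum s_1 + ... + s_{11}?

-4180

1st diffs: -5, -17, -35, -59, -89.
2nd diffs: -12, -18, -24, -30.
3rd diffs: -6, -6, -6 (constant).
Newton forward-difference form: s_m = 5 + (-5)·C(m-1,1) + (-12)·C(m-1,2) + (-6)·C(m-1,3).
Continuing: …, -325, -492, -707, -976, …, s_{11} = -1305.
Summing m = 1..11 (11 terms) gives -4180.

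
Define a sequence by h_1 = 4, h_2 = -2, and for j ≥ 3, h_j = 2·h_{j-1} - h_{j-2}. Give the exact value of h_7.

-32

h_3 = -8;  h_4 = -14;  h_5 = -20;  h_6 = -26;  h_7 = -32.
(Characteristic roots are 1 and 1.)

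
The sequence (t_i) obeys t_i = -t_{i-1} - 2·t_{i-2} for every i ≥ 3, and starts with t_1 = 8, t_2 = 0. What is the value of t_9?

Compute successive terms:
t_3 = -16;  t_4 = 16;  t_5 = 16;  t_6 = -48;  t_7 = 16;  t_8 = 80;  t_9 = -112.

-112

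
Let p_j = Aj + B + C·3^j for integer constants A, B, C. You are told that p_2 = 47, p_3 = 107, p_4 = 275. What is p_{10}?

177215

The three given values yield: 2A + B + 9C = 47; 3A + B + 27C = 107; 4A + B + 81C = 275.
Subtracting the first from the second: A + 18C = 60.
Subtracting the second from the third: A + 54C = 168.
Solving: C = 3, A = 6, then B = 8.
So p_j = 6·j + 8 + 3·3^j; at j=10 this is 177215.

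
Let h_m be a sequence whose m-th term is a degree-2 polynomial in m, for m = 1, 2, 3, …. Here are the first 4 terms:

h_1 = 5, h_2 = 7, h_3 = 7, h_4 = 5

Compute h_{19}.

-265

1st diffs: 2, 0, -2.
2nd diffs: -2, -2 (constant).
So h_m = -m^2 + 5m + 1.
Evaluating at m = 19 gives h_{19} = -265.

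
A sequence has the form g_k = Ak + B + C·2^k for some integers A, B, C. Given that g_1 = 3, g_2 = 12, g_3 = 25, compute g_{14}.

32832

Plug in k = 1, 2, 3: A + B + 2C = 3; 2A + B + 4C = 12; 3A + B + 8C = 25.
Subtracting the first from the second: A + 2C = 9.
Subtracting the second from the third: A + 4C = 13.
Solving: C = 2, A = 5, then B = -6.
Hence g_{14} = 5·14 + (-6) + 2·16384 = 32832.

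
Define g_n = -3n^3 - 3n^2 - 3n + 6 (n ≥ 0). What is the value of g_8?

-1746

g_8 = -3·8^3 - 3·8^2 - 3·8 + 6 = -1746.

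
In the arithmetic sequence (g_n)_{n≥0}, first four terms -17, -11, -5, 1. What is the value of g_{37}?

Common difference d = 6.
g_n = -17 + (n - 0)·6.
g_{37} = -17 + 37·6 = 205.

205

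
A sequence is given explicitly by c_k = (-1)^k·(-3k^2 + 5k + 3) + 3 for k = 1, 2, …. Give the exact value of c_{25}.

(-1)^25 = -1; -3k^2 + 5k + 3 at k=25 is -1747; so c_{25} = 1750.

1750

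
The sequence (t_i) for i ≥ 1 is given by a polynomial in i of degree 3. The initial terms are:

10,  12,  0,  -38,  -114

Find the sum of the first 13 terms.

1st diffs: 2, -12, -38, -76.
2nd diffs: -14, -26, -38.
3rd diffs: -12, -12 (constant).
So t_i = -2i^3 + 5i^2 + i + 6.
Continuing: …, -240, -428, -690, -1038, …, t_{13} = -3530.
Summing i = 1..13 (13 terms) gives -12298.

-12298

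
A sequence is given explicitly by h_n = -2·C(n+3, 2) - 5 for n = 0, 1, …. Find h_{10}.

-161

C(13, 2) = 78, so h_{10} = -161.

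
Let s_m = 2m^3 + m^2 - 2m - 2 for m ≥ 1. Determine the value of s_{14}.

5654

s_{14} = 2·14^3 + 1·14^2 - 2·14 - 2 = 5654.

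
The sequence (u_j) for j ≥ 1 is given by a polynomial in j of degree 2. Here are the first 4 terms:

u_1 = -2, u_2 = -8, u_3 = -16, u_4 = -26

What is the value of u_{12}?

-178

1st diffs: -6, -8, -10.
2nd diffs: -2, -2 (constant).
So u_j = -j^2 - 3j + 2.
Evaluating at j = 12 gives u_{12} = -178.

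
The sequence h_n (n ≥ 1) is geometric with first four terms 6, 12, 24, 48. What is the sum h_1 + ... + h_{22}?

25165818

Common ratio r = 2.
h_n = 6·2^(n-1).
S = 6·(2^22 - 1)/(2 - 1) = 6·(4194304 - 1)/(1) = 25165818.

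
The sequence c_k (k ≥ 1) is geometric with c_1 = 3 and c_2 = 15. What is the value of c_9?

Common ratio r = 5.
c_k = 3·5^(k-1).
c_9 = 3·5^8 = 1171875.

1171875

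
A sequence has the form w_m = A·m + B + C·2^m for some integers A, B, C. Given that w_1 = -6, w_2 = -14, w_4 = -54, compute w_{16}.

Write the equations: A + B + 2C = -6; 2A + B + 4C = -14; 4A + B + 16C = -54.
Subtracting the first from the second: A + 2C = -8.
Subtracting the second from the third: 2A + 12C = -40.
Solving: C = -3, A = -2, then B = 2.
So w_m = -2·m + 2 + (-3)·2^m; at m=16 this is -196638.

-196638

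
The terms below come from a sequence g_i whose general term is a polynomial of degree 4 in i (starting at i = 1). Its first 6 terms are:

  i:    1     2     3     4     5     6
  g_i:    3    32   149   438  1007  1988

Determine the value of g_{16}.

1st diffs: 29, 117, 289, 569, 981.
2nd diffs: 88, 172, 280, 412.
3rd diffs: 84, 108, 132.
4th diffs: 24, 24 (constant).
Newton forward-difference form: g_i = 3 + 29·C(i-1,1) + 88·C(i-1,2) + 84·C(i-1,3) + 24·C(i-1,4).
At i = 16: i-1 = 15, so g_{16} = 3 + 435 + 9240 + 38220 + 32760 = 80658.

80658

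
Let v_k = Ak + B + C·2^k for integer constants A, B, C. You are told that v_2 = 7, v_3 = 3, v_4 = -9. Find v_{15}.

-65469

At k = 2, 3, 4: 2A + B + 4C = 7; 3A + B + 8C = 3; 4A + B + 16C = -9.
Subtracting the first from the second: A + 4C = -4.
Subtracting the second from the third: A + 8C = -12.
Solving: C = -2, A = 4, then B = 7.
Therefore v_{15} = 60 + 7 + (-2)·32768 = -65469.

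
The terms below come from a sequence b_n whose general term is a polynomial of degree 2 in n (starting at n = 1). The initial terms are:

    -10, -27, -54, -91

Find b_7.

-262

1st diffs: -17, -27, -37.
2nd diffs: -10, -10 (constant).
So b_n = -5n^2 - 2n - 3.
Evaluating at n = 7 gives b_7 = -262.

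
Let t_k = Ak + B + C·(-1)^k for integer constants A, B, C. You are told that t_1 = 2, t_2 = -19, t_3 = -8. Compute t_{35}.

Plug in k = 1, 2, 3: A + B - C = 2; 2A + B + C = -19; 3A + B - C = -8.
Subtracting the first from the second: A + 2C = -21.
Subtracting the second from the third: A - 2C = 11.
Solving: C = -8, A = -5, then B = -1.
So t_k = -5·k + (-1) + (-8)·(-1)^k; at k=35 this is -168.

-168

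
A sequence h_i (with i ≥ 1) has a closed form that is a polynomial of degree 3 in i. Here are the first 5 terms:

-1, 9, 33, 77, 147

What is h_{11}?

1449

1st diffs: 10, 24, 44, 70.
2nd diffs: 14, 20, 26.
3rd diffs: 6, 6 (constant).
So h_i = i^3 + i^2 - 3.
Evaluating at i = 11 gives h_{11} = 1449.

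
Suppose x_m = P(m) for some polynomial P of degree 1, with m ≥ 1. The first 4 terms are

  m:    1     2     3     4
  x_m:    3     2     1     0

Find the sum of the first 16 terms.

1st diffs: -1, -1, -1 (constant).
So x_m = -m + 4.
Continuing: …, -1, -2, -3, -4, …, x_{16} = -12.
Summing m = 1..16 (16 terms) gives -72.

-72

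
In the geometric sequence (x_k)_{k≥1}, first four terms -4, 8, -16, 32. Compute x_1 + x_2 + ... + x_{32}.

Common ratio r = -2.
x_k = (-4)·(-2)^(k-1).
S = (-4)·((-2)^32 - 1)/(-2 - 1) = (-4)·(4294967296 - 1)/(-3) = 5726623060.

5726623060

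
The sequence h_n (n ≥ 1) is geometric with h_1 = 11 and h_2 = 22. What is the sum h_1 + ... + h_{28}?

2952790005

Common ratio r = 2.
h_n = 11·2^(n-1).
S = 11·(2^28 - 1)/(2 - 1) = 11·(268435456 - 1)/(1) = 2952790005.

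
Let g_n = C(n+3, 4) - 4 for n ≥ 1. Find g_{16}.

3872

C(19, 4) = 3876, so g_{16} = 3872.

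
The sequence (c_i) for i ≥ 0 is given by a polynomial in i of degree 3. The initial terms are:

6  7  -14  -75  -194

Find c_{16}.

-12698

1st diffs: 1, -21, -61, -119.
2nd diffs: -22, -40, -58.
3rd diffs: -18, -18 (constant).
Newton forward-difference form: c_i = 6 + 1·C(i,1) + (-22)·C(i,2) + (-18)·C(i,3).
At i = 16: i = 16, so c_{16} = 6 + 16 - 2640 - 10080 = -12698.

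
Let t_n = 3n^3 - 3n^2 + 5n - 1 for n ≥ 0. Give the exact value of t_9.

t_9 = 3·9^3 - 3·9^2 + 5·9 - 1 = 1988.

1988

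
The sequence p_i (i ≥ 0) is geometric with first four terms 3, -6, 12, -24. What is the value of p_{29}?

Common ratio r = -2.
p_i = 3·(-2)^(i-0).
p_{29} = 3·(-2)^29 = -1610612736.

-1610612736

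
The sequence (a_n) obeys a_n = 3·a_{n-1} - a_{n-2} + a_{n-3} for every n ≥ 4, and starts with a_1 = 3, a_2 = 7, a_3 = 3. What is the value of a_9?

Compute successive terms:
a_4 = 5  a_5 = 19  a_6 = 55  a_7 = 151  a_8 = 417  a_9 = 1155.

1155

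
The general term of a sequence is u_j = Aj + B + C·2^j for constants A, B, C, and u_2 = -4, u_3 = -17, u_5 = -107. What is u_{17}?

-524231

The three given values yield: 2A + B + 4C = -4; 3A + B + 8C = -17; 5A + B + 32C = -107.
Subtracting the first from the second: A + 4C = -13.
Subtracting the second from the third: 2A + 24C = -90.
Solving: C = -4, A = 3, then B = 6.
Hence u_{17} = 3·17 + 6 + (-4)·131072 = -524231.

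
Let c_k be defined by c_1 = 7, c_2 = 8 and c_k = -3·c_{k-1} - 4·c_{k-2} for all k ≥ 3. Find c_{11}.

Applying the relation repeatedly:
c_3 = -52; c_4 = 124; c_5 = -164; c_6 = -4; c_7 = 668; c_8 = -1988; c_9 = 3292; c_{10} = -1924; c_{11} = -7396.

-7396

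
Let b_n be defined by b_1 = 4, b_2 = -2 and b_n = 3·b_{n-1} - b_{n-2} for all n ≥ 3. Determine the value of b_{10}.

Compute successive terms:
b_3 = -10, b_4 = -28, b_5 = -74, b_6 = -194, b_7 = -508, b_8 = -1330, b_9 = -3482, b_{10} = -9116.

-9116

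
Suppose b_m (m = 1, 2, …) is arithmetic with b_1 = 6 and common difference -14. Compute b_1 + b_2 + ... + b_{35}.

-8120

b_m = 6 + (m - 1)·(-14).
b_{35} = -470; S = 35·(6 + (-470))/2 = -8120.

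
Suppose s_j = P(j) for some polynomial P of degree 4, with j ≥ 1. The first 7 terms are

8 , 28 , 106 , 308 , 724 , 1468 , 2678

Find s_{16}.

69188

1st diffs: 20, 78, 202, 416, 744, 1210.
2nd diffs: 58, 124, 214, 328, 466.
3rd diffs: 66, 90, 114, 138.
4th diffs: 24, 24, 24 (constant).
Newton forward-difference form: s_j = 8 + 20·C(j-1,1) + 58·C(j-1,2) + 66·C(j-1,3) + 24·C(j-1,4).
At j = 16: j-1 = 15, so s_{16} = 8 + 300 + 6090 + 30030 + 32760 = 69188.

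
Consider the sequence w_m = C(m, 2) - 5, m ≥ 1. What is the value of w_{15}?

C(15, 2) = 105, so w_{15} = 100.

100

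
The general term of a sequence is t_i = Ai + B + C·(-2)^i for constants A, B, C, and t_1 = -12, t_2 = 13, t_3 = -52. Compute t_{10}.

5073

At i = 1, 2, 3: A + B - 2C = -12; 2A + B + 4C = 13; 3A + B - 8C = -52.
Subtracting the first from the second: A + 6C = 25.
Subtracting the second from the third: A - 12C = -65.
Solving: C = 5, A = -5, then B = 3.
So t_i = -5·i + 3 + 5·(-2)^i; at i=10 this is 5073.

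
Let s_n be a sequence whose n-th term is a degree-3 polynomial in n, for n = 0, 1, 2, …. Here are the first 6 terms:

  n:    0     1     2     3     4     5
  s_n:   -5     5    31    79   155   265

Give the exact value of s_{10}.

1535

1st diffs: 10, 26, 48, 76, 110.
2nd diffs: 16, 22, 28, 34.
3rd diffs: 6, 6, 6 (constant).
So s_n = n^3 + 5n^2 + 4n - 5.
Evaluating at n = 10 gives s_{10} = 1535.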